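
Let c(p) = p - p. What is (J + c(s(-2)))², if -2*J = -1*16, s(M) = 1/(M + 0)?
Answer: 64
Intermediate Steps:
s(M) = 1/M
J = 8 (J = -(-1)*16/2 = -½*(-16) = 8)
c(p) = 0
(J + c(s(-2)))² = (8 + 0)² = 8² = 64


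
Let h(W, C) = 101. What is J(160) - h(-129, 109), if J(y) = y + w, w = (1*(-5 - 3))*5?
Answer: 19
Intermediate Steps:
w = -40 (w = (1*(-8))*5 = -8*5 = -40)
J(y) = -40 + y (J(y) = y - 40 = -40 + y)
J(160) - h(-129, 109) = (-40 + 160) - 1*101 = 120 - 101 = 19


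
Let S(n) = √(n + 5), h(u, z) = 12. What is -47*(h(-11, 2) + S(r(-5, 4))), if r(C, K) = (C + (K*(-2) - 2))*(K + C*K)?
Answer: -564 - 329*√5 ≈ -1299.7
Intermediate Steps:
r(C, K) = (K + C*K)*(-2 + C - 2*K) (r(C, K) = (C + (-2*K - 2))*(K + C*K) = (C + (-2 - 2*K))*(K + C*K) = (-2 + C - 2*K)*(K + C*K) = (K + C*K)*(-2 + C - 2*K))
S(n) = √(5 + n)
-47*(h(-11, 2) + S(r(-5, 4))) = -47*(12 + √(5 + 4*(-2 + (-5)² - 1*(-5) - 2*4 - 2*(-5)*4))) = -47*(12 + √(5 + 4*(-2 + 25 + 5 - 8 + 40))) = -47*(12 + √(5 + 4*60)) = -47*(12 + √(5 + 240)) = -47*(12 + √245) = -47*(12 + 7*√5) = -564 - 329*√5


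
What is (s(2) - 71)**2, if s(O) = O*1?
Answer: 4761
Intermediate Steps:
s(O) = O
(s(2) - 71)**2 = (2 - 71)**2 = (-69)**2 = 4761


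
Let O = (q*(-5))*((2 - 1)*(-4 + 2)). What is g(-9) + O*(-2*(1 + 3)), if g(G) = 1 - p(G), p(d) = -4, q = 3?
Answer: -235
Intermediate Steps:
g(G) = 5 (g(G) = 1 - 1*(-4) = 1 + 4 = 5)
O = 30 (O = (3*(-5))*((2 - 1)*(-4 + 2)) = -15*(-2) = 30)
g(-9) + O*(-2*(1 + 3)) = 5 + 30*(-2*(1 + 3)) = 5 + 30*(-2*4) = 5 + 30*(-8) = 5 - 240 = -235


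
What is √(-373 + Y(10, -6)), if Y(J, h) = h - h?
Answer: I*√373 ≈ 19.313*I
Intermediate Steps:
Y(J, h) = 0
√(-373 + Y(10, -6)) = √(-373 + 0) = √(-373) = I*√373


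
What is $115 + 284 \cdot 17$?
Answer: $4943$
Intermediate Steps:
$115 + 284 \cdot 17 = 115 + 4828 = 4943$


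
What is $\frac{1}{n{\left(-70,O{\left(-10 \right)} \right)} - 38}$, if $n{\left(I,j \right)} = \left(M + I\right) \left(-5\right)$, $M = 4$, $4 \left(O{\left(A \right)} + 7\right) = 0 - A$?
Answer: $\frac{1}{292} \approx 0.0034247$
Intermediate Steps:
$O{\left(A \right)} = -7 - \frac{A}{4}$ ($O{\left(A \right)} = -7 + \frac{0 - A}{4} = -7 + \frac{\left(-1\right) A}{4} = -7 - \frac{A}{4}$)
$n{\left(I,j \right)} = -20 - 5 I$ ($n{\left(I,j \right)} = \left(4 + I\right) \left(-5\right) = -20 - 5 I$)
$\frac{1}{n{\left(-70,O{\left(-10 \right)} \right)} - 38} = \frac{1}{\left(-20 - -350\right) - 38} = \frac{1}{\left(-20 + 350\right) - 38} = \frac{1}{330 - 38} = \frac{1}{292}$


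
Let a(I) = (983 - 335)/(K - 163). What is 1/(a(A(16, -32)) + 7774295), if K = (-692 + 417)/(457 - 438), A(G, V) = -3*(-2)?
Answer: 281/2184575869 ≈ 1.2863e-7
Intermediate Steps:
A(G, V) = 6
K = -275/19 ≈ -14.474
a(I) = -1026/281 (a(I) = (983 - 335)/(-275/19 - 163) = 648/(-3372/19) = 648*(-19/3372) = -1026/281)
1/(a(A(16, -32)) + 7774295) = 1/(-1026/281 + 7774295) = 1/(2184575869/281) = 281/2184575869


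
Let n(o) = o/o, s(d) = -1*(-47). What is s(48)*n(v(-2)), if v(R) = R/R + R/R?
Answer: 47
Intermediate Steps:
s(d) = 47
v(R) = 2 (v(R) = 1 + 1 = 2)
n(o) = 1
s(48)*n(v(-2)) = 47*1 = 47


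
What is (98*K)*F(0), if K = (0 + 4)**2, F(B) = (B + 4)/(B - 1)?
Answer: -6272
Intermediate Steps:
F(B) = (4 + B)/(-1 + B)
K = 16 (K = 4**2 = 16)
(98*K)*F(0) = (98*16)*((4 + 0)/(-1 + 0)) = 1568*(4/(-1)) = 1568*(-1*4) = 1568*(-4) = -6272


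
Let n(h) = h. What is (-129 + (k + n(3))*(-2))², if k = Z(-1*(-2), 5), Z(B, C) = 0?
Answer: 18225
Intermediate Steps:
k = 0
(-129 + (k + n(3))*(-2))² = (-129 + (0 + 3)*(-2))² = (-129 + 3*(-2))² = (-129 - 6)² = (-135)² = 18225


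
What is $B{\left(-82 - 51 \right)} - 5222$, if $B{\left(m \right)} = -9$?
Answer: $-5231$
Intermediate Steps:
$B{\left(-82 - 51 \right)} - 5222 = -9 - 5222 = -5231$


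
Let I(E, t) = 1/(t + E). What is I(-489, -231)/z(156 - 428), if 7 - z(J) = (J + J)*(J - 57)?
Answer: 1/128857680 ≈ 7.7605e-9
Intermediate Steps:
I(E, t) = 1/(E + t)
z(J) = 7 - 2*J*(-57 + J) (z(J) = 7 - (J + J)*(J - 57) = 7 - 2*J*(-57 + J))
I(-489, -231)/z(156 - 428) = 1/((-489 - 231)*(7 - 2*(156 - 428)² + 114*(156 - 428))) = 1/((-720)*(7 - 2*(-272)² + 114*(-272))) = -1/(720*(7 - 2*73984 - 31008)) = -1/(720*(7 - 147968 - 31008)) = -1/720/(-178969) = -1/720*(-1/178969) = 1/128857680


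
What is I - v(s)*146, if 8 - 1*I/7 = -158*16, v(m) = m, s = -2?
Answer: 18044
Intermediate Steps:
I = 17752 (I = 56 - (-7)*158*16 = 56 - (-7)*2528 = 56 - 7*(-2528) = 56 + 17696 = 17752)
I - v(s)*146 = 17752 - (-2)*146 = 17752 - 1*(-292) = 17752 + 292 = 18044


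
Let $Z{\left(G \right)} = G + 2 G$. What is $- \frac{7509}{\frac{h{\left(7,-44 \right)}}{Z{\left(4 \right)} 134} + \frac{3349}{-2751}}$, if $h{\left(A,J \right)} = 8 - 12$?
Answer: $\frac{2768072706}{449683} \approx 6155.6$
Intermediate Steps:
$Z{\left(G \right)} = 3 G$
$h{\left(A,J \right)} = -4$ ($h{\left(A,J \right)} = 8 - 12 = -4$)
$- \frac{7509}{\frac{h{\left(7,-44 \right)}}{Z{\left(4 \right)} 134} + \frac{3349}{-2751}} = - \frac{7509}{- \frac{4}{3 \cdot 4 \cdot 134} + \frac{3349}{-2751}} = - \frac{7509}{- \frac{4}{12 \cdot 134} + 3349 \left(- \frac{1}{2751}\right)} = - \frac{7509}{- \frac{4}{1608} - \frac{3349}{2751}} = - \frac{7509}{\left(-4\right) \frac{1}{1608} - \frac{3349}{2751}} = - \frac{7509}{- \frac{1}{402} - \frac{3349}{2751}} = - \frac{7509}{- \frac{449683}{368634}} = \left(-7509\right) \left(- \frac{368634}{449683}\right) = \frac{2768072706}{449683}$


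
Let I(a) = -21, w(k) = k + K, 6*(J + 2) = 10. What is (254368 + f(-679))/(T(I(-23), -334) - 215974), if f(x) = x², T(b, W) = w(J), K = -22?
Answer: -2146227/647989 ≈ -3.3121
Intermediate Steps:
J = -⅓ (J = -2 + (⅙)*10 = -2 + 5/3 = -⅓ ≈ -0.33333)
w(k) = -22 + k (w(k) = k - 22 = -22 + k)
T(b, W) = -67/3 (T(b, W) = -22 - ⅓ = -67/3)
(254368 + f(-679))/(T(I(-23), -334) - 215974) = (254368 + (-679)²)/(-67/3 - 215974) = (254368 + 461041)/(-647989/3) = 715409*(-3/647989) = -2146227/647989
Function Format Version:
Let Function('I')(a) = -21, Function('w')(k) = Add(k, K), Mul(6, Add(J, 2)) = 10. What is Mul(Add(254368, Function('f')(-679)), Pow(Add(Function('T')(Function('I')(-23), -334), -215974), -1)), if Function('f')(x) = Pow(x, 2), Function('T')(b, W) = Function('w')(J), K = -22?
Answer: Rational(-2146227, 647989) ≈ -3.3121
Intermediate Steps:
J = Rational(-1, 3) (J = Add(-2, Mul(Rational(1, 6), 10)) = Add(-2, Rational(5, 3)) = Rational(-1, 3) ≈ -0.33333)
Function('w')(k) = Add(-22, k) (Function('w')(k) = Add(k, -22) = Add(-22, k))
Function('T')(b, W) = Rational(-67, 3) (Function('T')(b, W) = Add(-22, Rational(-1, 3)) = Rational(-67, 3))
Mul(Add(254368, Function('f')(-679)), Pow(Add(Function('T')(Function('I')(-23), -334), -215974), -1)) = Mul(Add(254368, Pow(-679, 2)), Pow(Add(Rational(-67, 3), -215974), -1)) = Mul(Add(254368, 461041), Pow(Rational(-647989, 3), -1)) = Mul(715409, Rational(-3, 647989)) = Rational(-2146227, 647989)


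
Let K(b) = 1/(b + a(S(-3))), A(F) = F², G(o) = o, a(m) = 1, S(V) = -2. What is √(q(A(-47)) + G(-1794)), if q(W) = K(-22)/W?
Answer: 307*I*√18543/987 ≈ 42.356*I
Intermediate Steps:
K(b) = 1/(1 + b) (K(b) = 1/(b + 1) = 1/(1 + b))
q(W) = -1/(21*W) (q(W) = 1/((1 - 22)*W) = 1/((-21)*W) = -1/(21*W))
√(q(A(-47)) + G(-1794)) = √(-1/(21*((-47)²)) - 1794) = √(-1/21/2209 - 1794) = √(-1/21*1/2209 - 1794) = √(-1/46389 - 1794) = √(-83221867/46389) = 307*I*√18543/987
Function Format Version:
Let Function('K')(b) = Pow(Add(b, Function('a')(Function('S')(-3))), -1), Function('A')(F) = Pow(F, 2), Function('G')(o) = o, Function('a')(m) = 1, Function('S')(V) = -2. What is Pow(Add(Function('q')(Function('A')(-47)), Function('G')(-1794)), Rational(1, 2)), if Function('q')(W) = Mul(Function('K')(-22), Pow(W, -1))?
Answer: Mul(Rational(307, 987), I, Pow(18543, Rational(1, 2))) ≈ Mul(42.356, I)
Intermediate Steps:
Function('K')(b) = Pow(Add(1, b), -1) (Function('K')(b) = Pow(Add(b, 1), -1) = Pow(Add(1, b), -1))
Function('q')(W) = Mul(Rational(-1, 21), Pow(W, -1)) (Function('q')(W) = Mul(Pow(Add(1, -22), -1), Pow(W, -1)) = Mul(Pow(-21, -1), Pow(W, -1)) = Mul(Rational(-1, 21), Pow(W, -1)))
Pow(Add(Function('q')(Function('A')(-47)), Function('G')(-1794)), Rational(1, 2)) = Pow(Add(Mul(Rational(-1, 21), Pow(Pow(-47, 2), -1)), -1794), Rational(1, 2)) = Pow(Add(Mul(Rational(-1, 21), Pow(2209, -1)), -1794), Rational(1, 2)) = Pow(Add(Mul(Rational(-1, 21), Rational(1, 2209)), -1794), Rational(1, 2)) = Pow(Add(Rational(-1, 46389), -1794), Rational(1, 2)) = Pow(Rational(-83221867, 46389), Rational(1, 2)) = Mul(Rational(307, 987), I, Pow(18543, Rational(1, 2)))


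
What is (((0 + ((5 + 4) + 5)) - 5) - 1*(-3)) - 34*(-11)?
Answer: 386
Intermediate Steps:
(((0 + ((5 + 4) + 5)) - 5) - 1*(-3)) - 34*(-11) = (((0 + (9 + 5)) - 5) + 3) + 374 = (((0 + 14) - 5) + 3) + 374 = ((14 - 5) + 3) + 374 = (9 + 3) + 374 = 12 + 374 = 386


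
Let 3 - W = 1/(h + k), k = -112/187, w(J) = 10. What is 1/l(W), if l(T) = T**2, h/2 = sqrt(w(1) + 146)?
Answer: 4278366731625328/38460063628140625 + 18296729718784*sqrt(39)/38460063628140625 ≈ 0.11421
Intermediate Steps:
h = 4*sqrt(39) (h = 2*sqrt(10 + 146) = 2*sqrt(156) = 2*(2*sqrt(39)) = 4*sqrt(39) ≈ 24.980)
k = -112/187 (k = -112*1/187 = -112/187 ≈ -0.59893)
W = 3 - 1/(-112/187 + 4*sqrt(39)) (W = 3 - 1/(4*sqrt(39) - 112/187) = 3 - 1/(-112/187 + 4*sqrt(39)) ≈ 2.9590)
1/l(W) = 1/((4087712/1363007 - 34969*sqrt(39)/5452028)**2) = (4087712/1363007 - 34969*sqrt(39)/5452028)**(-2)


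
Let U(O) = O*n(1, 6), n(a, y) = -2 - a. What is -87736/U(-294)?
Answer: -43868/441 ≈ -99.474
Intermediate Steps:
U(O) = -3*O (U(O) = O*(-2 - 1*1) = O*(-2 - 1) = O*(-3) = -3*O)
-87736/U(-294) = -87736/((-3*(-294))) = -87736/882 = -87736*1/882 = -43868/441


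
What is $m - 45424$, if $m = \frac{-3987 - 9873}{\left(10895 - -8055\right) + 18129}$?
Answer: $- \frac{240612908}{5297} \approx -45424.0$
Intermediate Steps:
$m = - \frac{1980}{5297}$ ($m = - \frac{13860}{\left(10895 + 8055\right) + 18129} = - \frac{13860}{18950 + 18129} = - \frac{13860}{37079} = \left(-13860\right) \frac{1}{37079} = - \frac{1980}{5297} \approx -0.3738$)
$m - 45424 = - \frac{1980}{5297} - 45424 = - \frac{240612908}{5297}$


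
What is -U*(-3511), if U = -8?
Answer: -28088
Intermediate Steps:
-U*(-3511) = -1*(-8)*(-3511) = 8*(-3511) = -28088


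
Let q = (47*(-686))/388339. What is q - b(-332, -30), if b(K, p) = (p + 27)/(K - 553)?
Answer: -1414247/16365715 ≈ -0.086415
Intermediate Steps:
b(K, p) = (27 + p)/(-553 + K)
q = -4606/55477 (q = -32242*1/388339 = -4606/55477 ≈ -0.083025)
q - b(-332, -30) = -4606/55477 - (27 - 30)/(-553 - 332) = -4606/55477 - (-3)/(-885) = -4606/55477 - (-1)*(-3)/885 = -4606/55477 - 1*1/295 = -4606/55477 - 1/295 = -1414247/16365715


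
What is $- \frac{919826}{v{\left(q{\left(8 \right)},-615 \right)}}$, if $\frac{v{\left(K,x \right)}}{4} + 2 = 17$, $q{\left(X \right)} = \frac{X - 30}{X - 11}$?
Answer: $- \frac{459913}{30} \approx -15330.0$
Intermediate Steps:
$q{\left(X \right)} = \frac{-30 + X}{-11 + X}$
$v{\left(K,x \right)} = 60$ ($v{\left(K,x \right)} = -8 + 4 \cdot 17 = -8 + 68 = 60$)
$- \frac{919826}{v{\left(q{\left(8 \right)},-615 \right)}} = - \frac{919826}{60} = \left(-919826\right) \frac{1}{60} = - \frac{459913}{30}$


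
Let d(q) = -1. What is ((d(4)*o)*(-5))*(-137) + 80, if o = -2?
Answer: 1450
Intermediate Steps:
((d(4)*o)*(-5))*(-137) + 80 = (-1*(-2)*(-5))*(-137) + 80 = (2*(-5))*(-137) + 80 = -10*(-137) + 80 = 1370 + 80 = 1450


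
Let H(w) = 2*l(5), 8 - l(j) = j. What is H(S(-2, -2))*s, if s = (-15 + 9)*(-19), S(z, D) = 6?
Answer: 684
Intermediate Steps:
l(j) = 8 - j
H(w) = 6 (H(w) = 2*(8 - 1*5) = 2*(8 - 5) = 2*3 = 6)
s = 114 (s = -6*(-19) = 114)
H(S(-2, -2))*s = 6*114 = 684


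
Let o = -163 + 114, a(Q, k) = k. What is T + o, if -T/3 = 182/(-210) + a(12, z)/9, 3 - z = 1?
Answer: -706/15 ≈ -47.067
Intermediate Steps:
z = 2 (z = 3 - 1*1 = 3 - 1 = 2)
T = 29/15 (T = -3*(182/(-210) + 2/9) = -3*(182*(-1/210) + 2*(⅑)) = -3*(-13/15 + 2/9) = -3*(-29/45) = 29/15 ≈ 1.9333)
o = -49
T + o = 29/15 - 49 = -706/15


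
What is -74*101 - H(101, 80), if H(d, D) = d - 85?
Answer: -7490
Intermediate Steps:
H(d, D) = -85 + d
-74*101 - H(101, 80) = -74*101 - (-85 + 101) = -7474 - 1*16 = -7474 - 16 = -7490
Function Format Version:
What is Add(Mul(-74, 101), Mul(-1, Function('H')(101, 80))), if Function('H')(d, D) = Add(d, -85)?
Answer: -7490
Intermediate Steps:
Function('H')(d, D) = Add(-85, d)
Add(Mul(-74, 101), Mul(-1, Function('H')(101, 80))) = Add(Mul(-74, 101), Mul(-1, Add(-85, 101))) = Add(-7474, Mul(-1, 16)) = Add(-7474, -16) = -7490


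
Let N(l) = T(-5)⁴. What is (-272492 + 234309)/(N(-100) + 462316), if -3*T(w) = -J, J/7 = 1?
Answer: -3092823/37449997 ≈ -0.082585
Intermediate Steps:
J = 7 (J = 7*1 = 7)
T(w) = 7/3 (T(w) = -(-1)*7/3 = -⅓*(-7) = 7/3)
N(l) = 2401/81 (N(l) = (7/3)⁴ = 2401/81)
(-272492 + 234309)/(N(-100) + 462316) = (-272492 + 234309)/(2401/81 + 462316) = -38183/37449997/81 = -38183*81/37449997 = -3092823/37449997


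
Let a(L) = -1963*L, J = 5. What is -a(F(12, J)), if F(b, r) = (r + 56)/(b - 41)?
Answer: -119743/29 ≈ -4129.1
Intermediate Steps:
F(b, r) = (56 + r)/(-41 + b)
-a(F(12, J)) = -(-1963)*(56 + 5)/(-41 + 12) = -(-1963)*61/(-29) = -(-1963)*(-1/29*61) = -(-1963)*(-61)/29 = -1*119743/29 = -119743/29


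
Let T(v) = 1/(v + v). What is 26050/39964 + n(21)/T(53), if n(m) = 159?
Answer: 336789653/19982 ≈ 16855.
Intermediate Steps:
T(v) = 1/(2*v)
26050/39964 + n(21)/T(53) = 26050/39964 + 159/(((1/2)/53)) = 26050*(1/39964) + 159/(((1/2)*(1/53))) = 13025/19982 + 159/(1/106) = 13025/19982 + 159*106 = 13025/19982 + 16854 = 336789653/19982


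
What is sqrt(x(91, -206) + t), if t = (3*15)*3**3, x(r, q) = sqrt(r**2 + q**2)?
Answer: sqrt(1215 + sqrt(50717)) ≈ 37.950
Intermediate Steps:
x(r, q) = sqrt(q**2 + r**2)
t = 1215 (t = 45*27 = 1215)
sqrt(x(91, -206) + t) = sqrt(sqrt((-206)**2 + 91**2) + 1215) = sqrt(sqrt(42436 + 8281) + 1215) = sqrt(sqrt(50717) + 1215) = sqrt(1215 + sqrt(50717))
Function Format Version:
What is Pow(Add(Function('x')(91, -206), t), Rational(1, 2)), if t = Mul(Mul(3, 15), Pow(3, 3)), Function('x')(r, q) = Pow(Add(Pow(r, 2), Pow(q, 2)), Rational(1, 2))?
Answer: Pow(Add(1215, Pow(50717, Rational(1, 2))), Rational(1, 2)) ≈ 37.950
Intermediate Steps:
Function('x')(r, q) = Pow(Add(Pow(q, 2), Pow(r, 2)), Rational(1, 2))
t = 1215 (t = Mul(45, 27) = 1215)
Pow(Add(Function('x')(91, -206), t), Rational(1, 2)) = Pow(Add(Pow(Add(Pow(-206, 2), Pow(91, 2)), Rational(1, 2)), 1215), Rational(1, 2)) = Pow(Add(Pow(Add(42436, 8281), Rational(1, 2)), 1215), Rational(1, 2)) = Pow(Add(Pow(50717, Rational(1, 2)), 1215), Rational(1, 2)) = Pow(Add(1215, Pow(50717, Rational(1, 2))), Rational(1, 2))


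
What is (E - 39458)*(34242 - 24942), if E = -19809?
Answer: -551183100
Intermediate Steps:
(E - 39458)*(34242 - 24942) = (-19809 - 39458)*(34242 - 24942) = -59267*9300 = -551183100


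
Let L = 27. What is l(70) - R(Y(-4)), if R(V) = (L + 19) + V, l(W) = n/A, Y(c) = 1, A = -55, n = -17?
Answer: -2568/55 ≈ -46.691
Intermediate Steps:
l(W) = 17/55 (l(W) = -17/(-55) = -17*(-1/55) = 17/55)
R(V) = 46 + V (R(V) = (27 + 19) + V = 46 + V)
l(70) - R(Y(-4)) = 17/55 - (46 + 1) = 17/55 - 1*47 = 17/55 - 47 = -2568/55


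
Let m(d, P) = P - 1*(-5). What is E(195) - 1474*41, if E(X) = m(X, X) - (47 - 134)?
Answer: -60147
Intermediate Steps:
m(d, P) = 5 + P (m(d, P) = P + 5 = 5 + P)
E(X) = 92 + X (E(X) = (5 + X) - (47 - 134) = (5 + X) - 1*(-87) = (5 + X) + 87 = 92 + X)
E(195) - 1474*41 = (92 + 195) - 1474*41 = 287 - 1*60434 = 287 - 60434 = -60147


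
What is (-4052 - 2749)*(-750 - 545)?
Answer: 8807295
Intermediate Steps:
(-4052 - 2749)*(-750 - 545) = -6801*(-1295) = 8807295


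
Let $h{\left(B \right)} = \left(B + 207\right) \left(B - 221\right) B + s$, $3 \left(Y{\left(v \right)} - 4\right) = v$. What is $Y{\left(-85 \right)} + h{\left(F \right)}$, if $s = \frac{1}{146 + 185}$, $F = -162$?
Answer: $\frac{2772501350}{993} \approx 2.792 \cdot 10^{6}$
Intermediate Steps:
$Y{\left(v \right)} = 4 + \frac{v}{3}$
$s = \frac{1}{331} \approx 0.0030211$
$h{\left(B \right)} = \frac{1}{331} + B \left(-221 + B\right) \left(207 + B\right)$ ($h{\left(B \right)} = \left(B + 207\right) \left(B - 221\right) B + \frac{1}{331} = \left(207 + B\right) \left(-221 + B\right) B + \frac{1}{331} = \left(-221 + B\right) \left(207 + B\right) B + \frac{1}{331} = B \left(-221 + B\right) \left(207 + B\right) + \frac{1}{331} = \frac{1}{331} + B \left(-221 + B\right) \left(207 + B\right)$)
$Y{\left(-85 \right)} + h{\left(F \right)} = \left(4 + \frac{1}{3} \left(-85\right)\right) + \left(\frac{1}{331} + \left(-162\right)^{3} - -7411014 - 14 \left(-162\right)^{2}\right) = \left(4 - \frac{85}{3}\right) + \left(\frac{1}{331} - 4251528 + 7411014 - 367416\right) = - \frac{73}{3} + \left(\frac{1}{331} - 4251528 + 7411014 - 367416\right) = - \frac{73}{3} + \frac{924175171}{331} = \frac{2772501350}{993}$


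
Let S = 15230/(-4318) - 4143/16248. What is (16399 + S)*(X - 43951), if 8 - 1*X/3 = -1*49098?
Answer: 19816657509172579/11693144 ≈ 1.6947e+9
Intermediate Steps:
S = -44224419/11693144 (S = 15230*(-1/4318) - 4143*1/16248 = -7615/2159 - 1381/5416 = -44224419/11693144 ≈ -3.7821)
X = 147318 (X = 24 - (-3)*49098 = 24 - 3*(-49098) = 24 + 147294 = 147318)
(16399 + S)*(X - 43951) = (16399 - 44224419/11693144)*(147318 - 43951) = (191711644037/11693144)*103367 = 19816657509172579/11693144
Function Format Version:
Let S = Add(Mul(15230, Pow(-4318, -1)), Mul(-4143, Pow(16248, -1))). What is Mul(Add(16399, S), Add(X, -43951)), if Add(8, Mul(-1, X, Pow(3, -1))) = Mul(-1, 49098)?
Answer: Rational(19816657509172579, 11693144) ≈ 1.6947e+9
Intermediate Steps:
S = Rational(-44224419, 11693144) (S = Add(Mul(15230, Rational(-1, 4318)), Mul(-4143, Rational(1, 16248))) = Add(Rational(-7615, 2159), Rational(-1381, 5416)) = Rational(-44224419, 11693144) ≈ -3.7821)
X = 147318 (X = Add(24, Mul(-3, Mul(-1, 49098))) = Add(24, Mul(-3, -49098)) = Add(24, 147294) = 147318)
Mul(Add(16399, S), Add(X, -43951)) = Mul(Add(16399, Rational(-44224419, 11693144)), Add(147318, -43951)) = Mul(Rational(191711644037, 11693144), 103367) = Rational(19816657509172579, 11693144)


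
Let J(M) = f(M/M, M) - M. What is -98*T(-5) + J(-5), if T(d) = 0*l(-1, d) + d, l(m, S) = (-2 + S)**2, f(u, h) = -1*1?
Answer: 494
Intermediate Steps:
f(u, h) = -1
J(M) = -1 - M
T(d) = d (T(d) = 0*(-2 + d)**2 + d = 0 + d = d)
-98*T(-5) + J(-5) = -98*(-5) + (-1 - 1*(-5)) = 490 + (-1 + 5) = 490 + 4 = 494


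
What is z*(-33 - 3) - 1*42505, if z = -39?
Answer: -41101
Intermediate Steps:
z*(-33 - 3) - 1*42505 = -39*(-33 - 3) - 1*42505 = -39*(-36) - 42505 = 1404 - 42505 = -41101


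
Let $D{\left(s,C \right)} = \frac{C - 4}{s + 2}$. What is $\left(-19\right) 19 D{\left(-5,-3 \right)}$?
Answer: $- \frac{2527}{3} \approx -842.33$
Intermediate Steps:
$D{\left(s,C \right)} = \frac{-4 + C}{2 + s}$
$\left(-19\right) 19 D{\left(-5,-3 \right)} = \left(-19\right) 19 \frac{-4 - 3}{2 - 5} = - 361 \frac{1}{-3} \left(-7\right) = - 361 \left(\left(- \frac{1}{3}\right) \left(-7\right)\right) = \left(-361\right) \frac{7}{3} = - \frac{2527}{3}$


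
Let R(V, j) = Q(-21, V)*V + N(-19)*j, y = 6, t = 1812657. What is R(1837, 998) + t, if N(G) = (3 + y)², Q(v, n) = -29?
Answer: 1840222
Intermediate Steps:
N(G) = 81 (N(G) = (3 + 6)² = 9² = 81)
R(V, j) = -29*V + 81*j
R(1837, 998) + t = (-29*1837 + 81*998) + 1812657 = (-53273 + 80838) + 1812657 = 27565 + 1812657 = 1840222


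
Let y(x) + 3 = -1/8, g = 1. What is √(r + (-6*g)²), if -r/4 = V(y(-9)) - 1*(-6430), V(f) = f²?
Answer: I*√411569/4 ≈ 160.38*I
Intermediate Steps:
y(x) = -25/8 (y(x) = -3 - 1/8 = -3 - 1*⅛ = -3 - ⅛ = -25/8)
r = -412145/16 (r = -4*((-25/8)² - 1*(-6430)) = -4*(625/64 + 6430) = -4*412145/64 = -412145/16 ≈ -25759.)
√(r + (-6*g)²) = √(-412145/16 + (-6*1)²) = √(-412145/16 + (-6)²) = √(-412145/16 + 36) = √(-411569/16) = I*√411569/4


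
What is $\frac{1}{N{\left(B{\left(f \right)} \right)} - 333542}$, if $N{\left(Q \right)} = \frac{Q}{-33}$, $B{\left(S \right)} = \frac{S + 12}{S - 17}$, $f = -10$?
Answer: $- \frac{891}{297185920} \approx -2.9981 \cdot 10^{-6}$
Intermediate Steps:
$B{\left(S \right)} = \frac{12 + S}{-17 + S}$
$N{\left(Q \right)} = - \frac{Q}{33}$ ($N{\left(Q \right)} = Q \left(- \frac{1}{33}\right) = - \frac{Q}{33}$)
$\frac{1}{N{\left(B{\left(f \right)} \right)} - 333542} = \frac{1}{- \frac{\frac{1}{-17 - 10} \left(12 - 10\right)}{33} - 333542} = \frac{1}{- \frac{\frac{1}{-27} \cdot 2}{33} - 333542} = \frac{1}{- \frac{\left(- \frac{1}{27}\right) 2}{33} - 333542} = \frac{1}{\left(- \frac{1}{33}\right) \left(- \frac{2}{27}\right) - 333542} = \frac{1}{\frac{2}{891} - 333542} = \frac{1}{- \frac{297185920}{891}} = - \frac{891}{297185920}$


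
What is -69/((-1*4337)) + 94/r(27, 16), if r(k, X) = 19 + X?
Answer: 410093/151795 ≈ 2.7016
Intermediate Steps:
-69/((-1*4337)) + 94/r(27, 16) = -69/((-1*4337)) + 94/(19 + 16) = -69/(-4337) + 94/35 = -69*(-1/4337) + 94*(1/35) = 69/4337 + 94/35 = 410093/151795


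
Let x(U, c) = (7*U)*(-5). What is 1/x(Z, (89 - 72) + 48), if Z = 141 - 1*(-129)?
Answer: -1/9450 ≈ -0.00010582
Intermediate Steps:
Z = 270 (Z = 141 + 129 = 270)
x(U, c) = -35*U
1/x(Z, (89 - 72) + 48) = 1/(-35*270) = 1/(-9450) = -1/9450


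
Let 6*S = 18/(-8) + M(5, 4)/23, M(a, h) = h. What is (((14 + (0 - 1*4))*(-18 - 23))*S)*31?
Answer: 1213805/276 ≈ 4397.8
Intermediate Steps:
S = -191/552 (S = (18/(-8) + 4/23)/6 = (18*(-1/8) + 4*(1/23))/6 = (-9/4 + 4/23)/6 = (1/6)*(-191/92) = -191/552 ≈ -0.34601)
(((14 + (0 - 1*4))*(-18 - 23))*S)*31 = (((14 + (0 - 1*4))*(-18 - 23))*(-191/552))*31 = (((14 + (0 - 4))*(-41))*(-191/552))*31 = (((14 - 4)*(-41))*(-191/552))*31 = ((10*(-41))*(-191/552))*31 = -410*(-191/552)*31 = (39155/276)*31 = 1213805/276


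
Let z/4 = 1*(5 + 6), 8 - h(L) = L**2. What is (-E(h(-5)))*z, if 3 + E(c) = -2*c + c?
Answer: -616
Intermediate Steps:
h(L) = 8 - L**2
E(c) = -3 - c (E(c) = -3 + (-2*c + c) = -3 - c)
z = 44 (z = 4*(1*(5 + 6)) = 4*(1*11) = 4*11 = 44)
(-E(h(-5)))*z = -(-3 - (8 - 1*(-5)**2))*44 = -(-3 - (8 - 1*25))*44 = -(-3 - (8 - 25))*44 = -(-3 - 1*(-17))*44 = -(-3 + 17)*44 = -1*14*44 = -14*44 = -616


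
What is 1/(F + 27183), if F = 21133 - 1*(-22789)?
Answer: 1/71105 ≈ 1.4064e-5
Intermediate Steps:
F = 43922 (F = 21133 + 22789 = 43922)
1/(F + 27183) = 1/(43922 + 27183) = 1/71105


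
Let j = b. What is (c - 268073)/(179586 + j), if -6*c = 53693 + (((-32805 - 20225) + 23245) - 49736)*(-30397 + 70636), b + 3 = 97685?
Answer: 799545847/415902 ≈ 1922.4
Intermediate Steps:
b = 97682 (b = -3 + 97685 = 97682)
j = 97682
c = 1599895913/3 (c = -(53693 + (((-32805 - 20225) + 23245) - 49736)*(-30397 + 70636))/6 = -(53693 + ((-53030 + 23245) - 49736)*40239)/6 = -(53693 + (-29785 - 49736)*40239)/6 = -(53693 - 79521*40239)/6 = -(53693 - 3199845519)/6 = -⅙*(-3199791826) = 1599895913/3 ≈ 5.3330e+8)
(c - 268073)/(179586 + j) = (1599895913/3 - 268073)/(179586 + 97682) = (1599091694/3)/277268 = (1599091694/3)*(1/277268) = 799545847/415902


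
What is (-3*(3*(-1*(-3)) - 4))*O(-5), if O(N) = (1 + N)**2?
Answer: -240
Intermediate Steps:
(-3*(3*(-1*(-3)) - 4))*O(-5) = (-3*(3*(-1*(-3)) - 4))*(1 - 5)**2 = -3*(3*3 - 4)*(-4)**2 = -3*(9 - 4)*16 = -3*5*16 = -15*16 = -240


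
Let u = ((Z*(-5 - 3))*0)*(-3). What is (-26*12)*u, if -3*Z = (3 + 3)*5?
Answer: 0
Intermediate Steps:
Z = -10 (Z = -(3 + 3)*5/3 = -2*5 = -1/3*30 = -10)
u = 0 (u = (-10*(-5 - 3)*0)*(-3) = (-10*(-8)*0)*(-3) = (80*0)*(-3) = 0*(-3) = 0)
(-26*12)*u = -26*12*0 = -312*0 = 0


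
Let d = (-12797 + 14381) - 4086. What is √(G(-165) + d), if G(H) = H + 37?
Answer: I*√2630 ≈ 51.284*I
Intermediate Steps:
G(H) = 37 + H
d = -2502 (d = 1584 - 4086 = -2502)
√(G(-165) + d) = √((37 - 165) - 2502) = √(-128 - 2502) = √(-2630) = I*√2630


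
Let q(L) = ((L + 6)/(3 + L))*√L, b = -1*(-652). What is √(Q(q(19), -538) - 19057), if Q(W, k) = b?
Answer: 3*I*√2045 ≈ 135.67*I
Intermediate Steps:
b = 652
q(L) = √L*(6 + L)/(3 + L) (q(L) = ((6 + L)/(3 + L))*√L = √L*(6 + L)/(3 + L))
Q(W, k) = 652
√(Q(q(19), -538) - 19057) = √(652 - 19057) = √(-18405) = 3*I*√2045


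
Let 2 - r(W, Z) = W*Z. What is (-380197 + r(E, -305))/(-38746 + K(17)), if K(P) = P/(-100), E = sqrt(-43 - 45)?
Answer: 38019500/3874617 - 61000*I*sqrt(22)/3874617 ≈ 9.8125 - 0.073843*I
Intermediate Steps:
E = 2*I*sqrt(22) (E = sqrt(-88) = 2*I*sqrt(22) ≈ 9.3808*I)
K(P) = -P/100 (K(P) = P*(-1/100) = -P/100)
r(W, Z) = 2 - W*Z
(-380197 + r(E, -305))/(-38746 + K(17)) = (-380197 + (2 - 1*2*I*sqrt(22)*(-305)))/(-38746 - 1/100*17) = (-380197 + (2 + 610*I*sqrt(22)))/(-38746 - 17/100) = (-380195 + 610*I*sqrt(22))/(-3874617/100) = (-380195 + 610*I*sqrt(22))*(-100/3874617) = 38019500/3874617 - 61000*I*sqrt(22)/3874617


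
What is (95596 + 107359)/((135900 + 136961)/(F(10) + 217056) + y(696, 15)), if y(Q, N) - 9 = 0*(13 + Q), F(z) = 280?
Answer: 8821885576/445777 ≈ 19790.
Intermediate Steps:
y(Q, N) = 9 (y(Q, N) = 9 + 0*(13 + Q) = 9 + 0 = 9)
(95596 + 107359)/((135900 + 136961)/(F(10) + 217056) + y(696, 15)) = (95596 + 107359)/((135900 + 136961)/(280 + 217056) + 9) = 202955/(272861/217336 + 9) = 202955/(2228885/217336) = 202955*(217336/2228885) = 8821885576/445777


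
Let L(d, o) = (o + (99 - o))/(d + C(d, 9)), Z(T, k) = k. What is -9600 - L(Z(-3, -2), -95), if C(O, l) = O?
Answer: -38301/4 ≈ -9575.3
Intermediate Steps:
L(d, o) = 99/(2*d) (L(d, o) = (o + (99 - o))/(d + d) = 99/((2*d)) = 99*(1/(2*d)) = 99/(2*d))
-9600 - L(Z(-3, -2), -95) = -9600 - 99/(2*(-2)) = -9600 - 99*(-1)/(2*2) = -9600 - 1*(-99/4) = -9600 + 99/4 = -38301/4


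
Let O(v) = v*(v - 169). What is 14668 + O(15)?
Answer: 12358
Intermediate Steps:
O(v) = v*(-169 + v)
14668 + O(15) = 14668 + 15*(-169 + 15) = 14668 + 15*(-154) = 14668 - 2310 = 12358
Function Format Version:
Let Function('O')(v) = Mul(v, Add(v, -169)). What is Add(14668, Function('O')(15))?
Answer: 12358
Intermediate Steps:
Function('O')(v) = Mul(v, Add(-169, v))
Add(14668, Function('O')(15)) = Add(14668, Mul(15, Add(-169, 15))) = Add(14668, Mul(15, -154)) = Add(14668, -2310) = 12358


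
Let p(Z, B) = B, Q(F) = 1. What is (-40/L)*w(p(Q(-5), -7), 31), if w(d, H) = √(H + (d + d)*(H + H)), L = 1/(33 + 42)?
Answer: -9000*I*√93 ≈ -86793.0*I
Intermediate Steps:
L = 1/75 ≈ 0.013333
w(d, H) = √(H + 4*H*d) (w(d, H) = √(H + (2*d)*(2*H)) = √(H + 4*H*d))
(-40/L)*w(p(Q(-5), -7), 31) = (-40/1/75)*√(31*(1 + 4*(-7))) = (-40*75)*√(31*(1 - 28)) = -3000*3*I*√93 = -9000*I*√93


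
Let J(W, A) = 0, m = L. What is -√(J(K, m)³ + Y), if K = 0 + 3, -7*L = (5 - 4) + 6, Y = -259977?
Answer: -I*√259977 ≈ -509.88*I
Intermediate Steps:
L = -1 (L = -((5 - 4) + 6)/7 = -(1 + 6)/7 = -⅐*7 = -1)
m = -1
K = 3
-√(J(K, m)³ + Y) = -√(0³ - 259977) = -√(0 - 259977) = -√(-259977) = -I*√259977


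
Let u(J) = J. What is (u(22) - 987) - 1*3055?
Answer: -4020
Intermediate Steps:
(u(22) - 987) - 1*3055 = (22 - 987) - 1*3055 = -965 - 3055 = -4020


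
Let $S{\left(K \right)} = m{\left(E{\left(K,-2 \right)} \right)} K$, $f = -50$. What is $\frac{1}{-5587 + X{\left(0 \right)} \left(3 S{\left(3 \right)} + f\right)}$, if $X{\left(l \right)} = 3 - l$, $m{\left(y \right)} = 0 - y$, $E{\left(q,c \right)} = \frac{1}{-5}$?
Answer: $- \frac{5}{28658} \approx -0.00017447$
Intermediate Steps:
$E{\left(q,c \right)} = - \frac{1}{5}$
$m{\left(y \right)} = - y$
$S{\left(K \right)} = \frac{K}{5}$ ($S{\left(K \right)} = \left(-1\right) \left(- \frac{1}{5}\right) K = \frac{K}{5}$)
$\frac{1}{-5587 + X{\left(0 \right)} \left(3 S{\left(3 \right)} + f\right)} = \frac{1}{-5587 + \left(3 - 0\right) \left(3 \cdot \frac{1}{5} \cdot 3 - 50\right)} = \frac{1}{-5587 + \left(3 + 0\right) \left(3 \cdot \frac{3}{5} - 50\right)} = \frac{1}{-5587 + 3 \left(\frac{9}{5} - 50\right)} = \frac{1}{-5587 + 3 \left(- \frac{241}{5}\right)} = \frac{1}{-5587 - \frac{723}{5}} = \frac{1}{- \frac{28658}{5}} = - \frac{5}{28658}$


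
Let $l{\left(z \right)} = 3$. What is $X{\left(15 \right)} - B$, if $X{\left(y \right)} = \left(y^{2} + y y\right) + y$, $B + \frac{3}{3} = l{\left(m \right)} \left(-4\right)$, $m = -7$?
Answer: $478$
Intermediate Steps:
$B = -13$ ($B = -1 + 3 \left(-4\right) = -1 - 12 = -13$)
$X{\left(y \right)} = y + 2 y^{2}$ ($X{\left(y \right)} = \left(y^{2} + y^{2}\right) + y = 2 y^{2} + y = y + 2 y^{2}$)
$X{\left(15 \right)} - B = 15 \left(1 + 2 \cdot 15\right) - -13 = 15 \left(1 + 30\right) + 13 = 15 \cdot 31 + 13 = 465 + 13 = 478$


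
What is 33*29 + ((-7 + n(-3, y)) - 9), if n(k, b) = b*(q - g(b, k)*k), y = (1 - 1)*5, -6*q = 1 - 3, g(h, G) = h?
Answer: 941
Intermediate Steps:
q = ⅓ (q = -(1 - 3)/6 = -⅙*(-2) = ⅓ ≈ 0.33333)
y = 0 (y = 0*5 = 0)
n(k, b) = b*(⅓ - b*k)
33*29 + ((-7 + n(-3, y)) - 9) = 33*29 + ((-7 + 0*(⅓ - 1*0*(-3))) - 9) = 957 + ((-7 + 0*(⅓ + 0)) - 9) = 957 + ((-7 + 0*(⅓)) - 9) = 957 + ((-7 + 0) - 9) = 957 + (-7 - 9) = 957 - 16 = 941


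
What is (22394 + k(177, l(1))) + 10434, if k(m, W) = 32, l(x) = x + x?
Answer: 32860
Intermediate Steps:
l(x) = 2*x
(22394 + k(177, l(1))) + 10434 = (22394 + 32) + 10434 = 22426 + 10434 = 32860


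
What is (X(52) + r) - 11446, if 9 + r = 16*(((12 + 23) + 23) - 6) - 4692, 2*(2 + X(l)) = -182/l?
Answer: -61275/4 ≈ -15319.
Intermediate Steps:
X(l) = -2 - 91/l (X(l) = -2 + (-182/l)/2 = -2 - 91/l)
r = -3869 (r = -9 + (16*(((12 + 23) + 23) - 6) - 4692) = -9 + (16*((35 + 23) - 6) - 4692) = -9 + (16*(58 - 6) - 4692) = -9 + (16*52 - 4692) = -9 + (832 - 4692) = -9 - 3860 = -3869)
(X(52) + r) - 11446 = ((-2 - 91/52) - 3869) - 11446 = ((-2 - 91*1/52) - 3869) - 11446 = ((-2 - 7/4) - 3869) - 11446 = (-15/4 - 3869) - 11446 = -15491/4 - 11446 = -61275/4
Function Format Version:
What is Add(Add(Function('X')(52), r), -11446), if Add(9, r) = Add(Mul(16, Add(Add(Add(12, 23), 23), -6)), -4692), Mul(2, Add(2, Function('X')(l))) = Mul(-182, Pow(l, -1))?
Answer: Rational(-61275, 4) ≈ -15319.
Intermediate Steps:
Function('X')(l) = Add(-2, Mul(-91, Pow(l, -1))) (Function('X')(l) = Add(-2, Mul(Rational(1, 2), Mul(-182, Pow(l, -1)))) = Add(-2, Mul(-91, Pow(l, -1))))
r = -3869 (r = Add(-9, Add(Mul(16, Add(Add(Add(12, 23), 23), -6)), -4692)) = Add(-9, Add(Mul(16, Add(Add(35, 23), -6)), -4692)) = Add(-9, Add(Mul(16, Add(58, -6)), -4692)) = Add(-9, Add(Mul(16, 52), -4692)) = Add(-9, Add(832, -4692)) = Add(-9, -3860) = -3869)
Add(Add(Function('X')(52), r), -11446) = Add(Add(Add(-2, Mul(-91, Pow(52, -1))), -3869), -11446) = Add(Add(Add(-2, Mul(-91, Rational(1, 52))), -3869), -11446) = Add(Add(Add(-2, Rational(-7, 4)), -3869), -11446) = Add(Add(Rational(-15, 4), -3869), -11446) = Add(Rational(-15491, 4), -11446) = Rational(-61275, 4)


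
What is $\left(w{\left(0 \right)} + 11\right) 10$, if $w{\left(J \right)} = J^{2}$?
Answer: $110$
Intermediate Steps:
$\left(w{\left(0 \right)} + 11\right) 10 = \left(0^{2} + 11\right) 10 = \left(0 + 11\right) 10 = 11 \cdot 10 = 110$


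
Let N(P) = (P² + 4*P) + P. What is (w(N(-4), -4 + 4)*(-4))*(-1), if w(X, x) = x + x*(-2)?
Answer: 0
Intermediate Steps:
N(P) = P² + 5*P
w(X, x) = -x (w(X, x) = x - 2*x = -x)
(w(N(-4), -4 + 4)*(-4))*(-1) = (-(-4 + 4)*(-4))*(-1) = (-1*0*(-4))*(-1) = (0*(-4))*(-1) = 0*(-1) = 0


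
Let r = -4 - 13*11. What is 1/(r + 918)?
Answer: 1/771 ≈ 0.0012970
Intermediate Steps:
r = -147 (r = -4 - 143 = -147)
1/(r + 918) = 1/(-147 + 918) = 1/771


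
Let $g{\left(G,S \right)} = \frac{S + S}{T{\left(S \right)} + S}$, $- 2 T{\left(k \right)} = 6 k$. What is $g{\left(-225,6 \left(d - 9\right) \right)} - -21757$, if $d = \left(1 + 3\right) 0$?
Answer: $21756$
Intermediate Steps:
$d = 0$ ($d = 4 \cdot 0 = 0$)
$T{\left(k \right)} = - 3 k$ ($T{\left(k \right)} = - \frac{6 k}{2} = - 3 k$)
$g{\left(G,S \right)} = -1$ ($g{\left(G,S \right)} = \frac{S + S}{- 3 S + S} = \frac{2 S}{\left(-2\right) S} = 2 S \left(- \frac{1}{2 S}\right) = -1$)
$g{\left(-225,6 \left(d - 9\right) \right)} - -21757 = -1 - -21757 = -1 + 21757 = 21756$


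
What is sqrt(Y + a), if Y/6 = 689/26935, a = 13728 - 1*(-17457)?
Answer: sqrt(22624648755915)/26935 ≈ 176.59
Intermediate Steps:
a = 31185 (a = 13728 + 17457 = 31185)
Y = 4134/26935 (Y = 6*(689/26935) = 4134/26935 ≈ 0.15348)
sqrt(Y + a) = sqrt(4134/26935 + 31185) = sqrt(839972109/26935) = sqrt(22624648755915)/26935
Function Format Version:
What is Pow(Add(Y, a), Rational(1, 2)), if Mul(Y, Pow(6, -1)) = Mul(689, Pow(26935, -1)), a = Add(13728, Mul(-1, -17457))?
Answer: Mul(Rational(1, 26935), Pow(22624648755915, Rational(1, 2))) ≈ 176.59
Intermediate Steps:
a = 31185 (a = Add(13728, 17457) = 31185)
Y = Rational(4134, 26935) (Y = Mul(6, Mul(689, Pow(26935, -1))) = Mul(6, Mul(689, Rational(1, 26935))) = Mul(6, Rational(689, 26935)) = Rational(4134, 26935) ≈ 0.15348)
Pow(Add(Y, a), Rational(1, 2)) = Pow(Add(Rational(4134, 26935), 31185), Rational(1, 2)) = Pow(Rational(839972109, 26935), Rational(1, 2)) = Mul(Rational(1, 26935), Pow(22624648755915, Rational(1, 2)))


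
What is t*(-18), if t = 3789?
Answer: -68202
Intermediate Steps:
t*(-18) = 3789*(-18) = -68202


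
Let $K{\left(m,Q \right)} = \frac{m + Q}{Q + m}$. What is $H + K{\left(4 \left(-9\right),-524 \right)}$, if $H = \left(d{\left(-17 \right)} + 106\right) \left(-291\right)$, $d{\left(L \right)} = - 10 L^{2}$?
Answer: $810145$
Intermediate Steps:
$K{\left(m,Q \right)} = 1$ ($K{\left(m,Q \right)} = \frac{Q + m}{Q + m} = 1$)
$H = 810144$ ($H = \left(- 10 \left(-17\right)^{2} + 106\right) \left(-291\right) = \left(\left(-10\right) 289 + 106\right) \left(-291\right) = \left(-2890 + 106\right) \left(-291\right) = \left(-2784\right) \left(-291\right) = 810144$)
$H + K{\left(4 \left(-9\right),-524 \right)} = 810144 + 1 = 810145$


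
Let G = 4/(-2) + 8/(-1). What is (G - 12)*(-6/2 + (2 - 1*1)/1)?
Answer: 44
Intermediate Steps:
G = -10 (G = 4*(-1/2) + 8*(-1) = -2 - 8 = -10)
(G - 12)*(-6/2 + (2 - 1*1)/1) = (-10 - 12)*(-6/2 + (2 - 1*1)/1) = -22*(-6*1/2 + (2 - 1)*1) = -22*(-3 + 1*1) = -22*(-3 + 1) = -22*(-2) = 44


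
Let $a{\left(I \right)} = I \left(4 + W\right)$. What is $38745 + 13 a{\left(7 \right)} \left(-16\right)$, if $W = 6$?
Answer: $24185$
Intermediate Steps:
$a{\left(I \right)} = 10 I$ ($a{\left(I \right)} = I \left(4 + 6\right) = I 10 = 10 I$)
$38745 + 13 a{\left(7 \right)} \left(-16\right) = 38745 + 13 \cdot 10 \cdot 7 \left(-16\right) = 38745 + 13 \cdot 70 \left(-16\right) = 38745 + 910 \left(-16\right) = 38745 - 14560 = 24185$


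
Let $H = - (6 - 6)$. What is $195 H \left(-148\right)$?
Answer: $0$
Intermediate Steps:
$H = 0$ ($H = \left(-1\right) 0 = 0$)
$195 H \left(-148\right) = 195 \cdot 0 \left(-148\right) = 0 \left(-148\right) = 0$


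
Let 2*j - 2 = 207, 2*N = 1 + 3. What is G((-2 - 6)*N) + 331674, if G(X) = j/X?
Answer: 10613359/32 ≈ 3.3167e+5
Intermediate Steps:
N = 2 (N = (1 + 3)/2 = (1/2)*4 = 2)
j = 209/2 (j = 1 + (1/2)*207 = 1 + 207/2 = 209/2 ≈ 104.50)
G(X) = 209/(2*X)
G((-2 - 6)*N) + 331674 = 209/(2*(((-2 - 6)*2))) + 331674 = 209/(2*((-8*2))) + 331674 = (209/2)/(-16) + 331674 = (209/2)*(-1/16) + 331674 = -209/32 + 331674 = 10613359/32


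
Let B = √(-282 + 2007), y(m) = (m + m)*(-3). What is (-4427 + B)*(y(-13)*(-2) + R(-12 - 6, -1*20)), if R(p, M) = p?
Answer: 770298 - 870*√69 ≈ 7.6307e+5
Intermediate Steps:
y(m) = -6*m (y(m) = (2*m)*(-3) = -6*m)
B = 5*√69 (B = √1725 = 5*√69 ≈ 41.533)
(-4427 + B)*(y(-13)*(-2) + R(-12 - 6, -1*20)) = (-4427 + 5*√69)*(-6*(-13)*(-2) + (-12 - 6)) = (-4427 + 5*√69)*(78*(-2) - 18) = (-4427 + 5*√69)*(-156 - 18) = (-4427 + 5*√69)*(-174) = 770298 - 870*√69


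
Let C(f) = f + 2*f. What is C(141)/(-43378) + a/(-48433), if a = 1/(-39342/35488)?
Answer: -402233205457/41327328604254 ≈ -0.0097329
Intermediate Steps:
C(f) = 3*f
a = -17744/19671 (a = 1/(-39342*1/35488) = 1/(-19671/17744) = -17744/19671 ≈ -0.90204)
C(141)/(-43378) + a/(-48433) = (3*141)/(-43378) - 17744/19671/(-48433) = 423*(-1/43378) - 17744/19671*(-1/48433) = -423/43378 + 17744/952725543 = -402233205457/41327328604254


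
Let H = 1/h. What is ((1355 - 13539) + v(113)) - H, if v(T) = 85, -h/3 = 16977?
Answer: -616214168/50931 ≈ -12099.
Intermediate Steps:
h = -50931 (h = -3*16977 = -50931)
H = -1/50931 (H = 1/(-50931) = -1/50931 ≈ -1.9634e-5)
((1355 - 13539) + v(113)) - H = ((1355 - 13539) + 85) - 1*(-1/50931) = (-12184 + 85) + 1/50931 = -12099 + 1/50931 = -616214168/50931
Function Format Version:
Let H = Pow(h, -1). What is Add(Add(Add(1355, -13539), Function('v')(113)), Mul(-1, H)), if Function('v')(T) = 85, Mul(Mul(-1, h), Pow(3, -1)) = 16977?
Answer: Rational(-616214168, 50931) ≈ -12099.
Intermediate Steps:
h = -50931 (h = Mul(-3, 16977) = -50931)
H = Rational(-1, 50931) (H = Pow(-50931, -1) = Rational(-1, 50931) ≈ -1.9634e-5)
Add(Add(Add(1355, -13539), Function('v')(113)), Mul(-1, H)) = Add(Add(Add(1355, -13539), 85), Mul(-1, Rational(-1, 50931))) = Add(Add(-12184, 85), Rational(1, 50931)) = Add(-12099, Rational(1, 50931)) = Rational(-616214168, 50931)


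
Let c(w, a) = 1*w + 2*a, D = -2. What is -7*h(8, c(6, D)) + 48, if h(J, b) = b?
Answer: 34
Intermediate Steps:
c(w, a) = w + 2*a
-7*h(8, c(6, D)) + 48 = -7*(6 + 2*(-2)) + 48 = -7*(6 - 4) + 48 = -7*2 + 48 = -14 + 48 = 34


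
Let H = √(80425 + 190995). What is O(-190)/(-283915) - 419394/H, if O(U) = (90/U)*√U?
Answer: -209697*√67855/67855 + 9*I*√190/5394385 ≈ -805.01 + 2.2997e-5*I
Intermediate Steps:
O(U) = 90/√U
H = 2*√67855 (H = √271420 = 2*√67855 ≈ 520.98)
O(-190)/(-283915) - 419394/H = (90/√(-190))/(-283915) - 419394*√67855/135710 = (90*(-I*√190/190))*(-1/283915) - 209697*√67855/67855 = -9*I*√190/19*(-1/283915) - 209697*√67855/67855 = 9*I*√190/5394385 - 209697*√67855/67855 = -209697*√67855/67855 + 9*I*√190/5394385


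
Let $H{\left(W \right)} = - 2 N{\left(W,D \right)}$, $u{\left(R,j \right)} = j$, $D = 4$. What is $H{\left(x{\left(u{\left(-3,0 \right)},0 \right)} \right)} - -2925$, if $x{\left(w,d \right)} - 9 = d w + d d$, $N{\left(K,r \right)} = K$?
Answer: $2907$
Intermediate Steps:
$x{\left(w,d \right)} = 9 + d^{2} + d w$ ($x{\left(w,d \right)} = 9 + \left(d w + d d\right) = 9 + \left(d w + d^{2}\right) = 9 + \left(d^{2} + d w\right) = 9 + d^{2} + d w$)
$H{\left(W \right)} = - 2 W$
$H{\left(x{\left(u{\left(-3,0 \right)},0 \right)} \right)} - -2925 = - 2 \left(9 + 0^{2} + 0 \cdot 0\right) - -2925 = - 2 \left(9 + 0 + 0\right) + 2925 = \left(-2\right) 9 + 2925 = -18 + 2925 = 2907$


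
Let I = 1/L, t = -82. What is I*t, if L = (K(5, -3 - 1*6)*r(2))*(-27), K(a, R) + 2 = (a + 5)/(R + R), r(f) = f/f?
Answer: -82/69 ≈ -1.1884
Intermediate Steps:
r(f) = 1
K(a, R) = -2 + (5 + a)/(2*R) (K(a, R) = -2 + (a + 5)/(R + R) = -2 + (5 + a)/((2*R)) = -2 + (5 + a)*(1/(2*R)) = -2 + (5 + a)/(2*R))
L = 69 (L = (((5 + 5 - 4*(-3 - 1*6))/(2*(-3 - 1*6)))*1)*(-27) = (((5 + 5 - 4*(-3 - 6))/(2*(-3 - 6)))*1)*(-27) = (((1/2)*(5 + 5 - 4*(-9))/(-9))*1)*(-27) = (((1/2)*(-1/9)*(5 + 5 + 36))*1)*(-27) = (((1/2)*(-1/9)*46)*1)*(-27) = -23/9*1*(-27) = -23/9*(-27) = 69)
I = 1/69 ≈ 0.014493
I*t = (1/69)*(-82) = -82/69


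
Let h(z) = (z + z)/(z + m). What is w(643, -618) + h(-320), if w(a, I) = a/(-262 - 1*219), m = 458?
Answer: -198287/33189 ≈ -5.9745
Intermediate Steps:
h(z) = 2*z/(458 + z) (h(z) = (z + z)/(z + 458) = (2*z)/(458 + z) = 2*z/(458 + z))
w(a, I) = -a/481 (w(a, I) = a/(-262 - 219) = a/(-481) = a*(-1/481) = -a/481)
w(643, -618) + h(-320) = -1/481*643 + 2*(-320)/(458 - 320) = -643/481 + 2*(-320)/138 = -643/481 + 2*(-320)*(1/138) = -643/481 - 320/69 = -198287/33189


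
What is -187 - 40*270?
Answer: -10987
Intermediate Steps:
-187 - 40*270 = -187 - 10800 = -10987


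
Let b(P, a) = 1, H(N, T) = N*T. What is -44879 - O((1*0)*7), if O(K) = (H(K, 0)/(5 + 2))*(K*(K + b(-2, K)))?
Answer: -44879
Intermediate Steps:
O(K) = 0 (O(K) = ((K*0)/(5 + 2))*(K*(K + 1)) = (0/7)*(K*(1 + K)) = (0*(1/7))*(K*(1 + K)) = 0*(K*(1 + K)) = 0)
-44879 - O((1*0)*7) = -44879 - 1*0 = -44879 + 0 = -44879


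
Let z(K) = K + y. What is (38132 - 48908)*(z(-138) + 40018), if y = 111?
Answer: -430943016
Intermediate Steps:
z(K) = 111 + K (z(K) = K + 111 = 111 + K)
(38132 - 48908)*(z(-138) + 40018) = (38132 - 48908)*((111 - 138) + 40018) = -10776*(-27 + 40018) = -10776*39991 = -430943016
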